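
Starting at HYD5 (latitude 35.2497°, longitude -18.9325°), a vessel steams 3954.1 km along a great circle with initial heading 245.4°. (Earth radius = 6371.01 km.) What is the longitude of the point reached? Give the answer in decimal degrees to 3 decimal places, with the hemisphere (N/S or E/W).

52.262°W

δ = d/R = 3954.1/6371.01 = 0.620639 rad
φ₂ = arcsin(sin φ₁ cos δ + cos φ₁ sin δ cos θ)
   = arcsin(0.57714·0.81351 + 0.81664·0.58156·-0.41628) = 15.77178°
λ₂ = λ₁ + atan2(sin θ sin δ cos φ₁, cos δ − sin φ₁ sin φ₂) = -52.26228°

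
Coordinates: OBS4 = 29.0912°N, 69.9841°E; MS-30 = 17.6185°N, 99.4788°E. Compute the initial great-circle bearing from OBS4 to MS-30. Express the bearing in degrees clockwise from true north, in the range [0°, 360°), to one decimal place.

106.5°

Δλ = 29.4947°
y = sin Δλ · cos φ₂ = 0.469249
x = cos φ₁ sin φ₂ − sin φ₁ cos φ₂ cos Δλ = -0.138846
θ = atan2(y, x) = 106.4829° → 106.4829° (mod 360°)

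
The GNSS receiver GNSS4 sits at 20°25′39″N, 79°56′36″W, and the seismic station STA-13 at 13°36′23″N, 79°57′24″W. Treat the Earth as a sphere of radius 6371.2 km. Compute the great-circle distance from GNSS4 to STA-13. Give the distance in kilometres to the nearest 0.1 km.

758.5 km

GNSS4: φ = +20.42750°, λ = -79.94333°
STA-13: φ = +13.60639°, λ = -79.95667°
Δφ = -6.8211°,  Δλ = -0.0133°
a = sin²(Δφ/2) + cos φ₁ cos φ₂ sin²(Δλ/2) = 0.003539
c = 2·arcsin(√a) = 0.119051 rad = 6.8211°
d = R·c = 6371.2 × 0.119051 = 758.5 km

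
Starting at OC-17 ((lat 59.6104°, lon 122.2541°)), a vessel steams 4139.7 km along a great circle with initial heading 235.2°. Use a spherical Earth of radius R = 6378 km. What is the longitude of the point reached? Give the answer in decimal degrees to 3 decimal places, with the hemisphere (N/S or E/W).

86.938°E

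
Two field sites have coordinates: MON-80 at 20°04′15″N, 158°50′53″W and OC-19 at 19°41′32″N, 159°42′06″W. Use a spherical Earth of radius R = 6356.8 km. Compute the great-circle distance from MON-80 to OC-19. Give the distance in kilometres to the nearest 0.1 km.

MON-80: φ = +20.07083°, λ = -158.84806°
OC-19: φ = +19.69222°, λ = -159.70167°
Δφ = -0.3786°,  Δλ = -0.8536°
a = sin²(Δφ/2) + cos φ₁ cos φ₂ sin²(Δλ/2) = 0.000060
c = 2·arcsin(√a) = 0.015490 rad = 0.8875°
d = R·c = 6356.8 × 0.015490 = 98.5 km

98.5 km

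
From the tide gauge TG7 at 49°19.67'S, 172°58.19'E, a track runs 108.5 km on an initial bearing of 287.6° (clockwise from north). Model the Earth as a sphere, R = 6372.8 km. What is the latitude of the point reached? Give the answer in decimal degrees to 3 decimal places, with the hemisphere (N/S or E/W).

TG7: φ = -49.32783°, λ = +172.96983°
δ = d/R = 108.5/6372.8 = 0.017025 rad
φ₂ = arcsin(sin φ₁ cos δ + cos φ₁ sin δ cos θ)
   = arcsin(-0.75845·0.99986 + 0.65173·0.01702·0.30237) = -49.02416°
λ₂ = λ₁ + atan2(sin θ sin δ cos φ₁, cos δ − sin φ₁ sin φ₂) = 171.55178°

49.024°S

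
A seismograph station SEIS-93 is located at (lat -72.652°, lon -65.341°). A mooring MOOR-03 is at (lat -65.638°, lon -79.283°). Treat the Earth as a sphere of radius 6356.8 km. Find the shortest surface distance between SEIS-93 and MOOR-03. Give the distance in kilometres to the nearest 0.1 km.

Δφ = 7.0140°,  Δλ = -13.9420°
a = sin²(Δφ/2) + cos φ₁ cos φ₂ sin²(Δλ/2) = 0.005554
c = 2·arcsin(√a) = 0.149183 rad = 8.5475°
d = R·c = 6356.8 × 0.149183 = 948.3 km

948.3 km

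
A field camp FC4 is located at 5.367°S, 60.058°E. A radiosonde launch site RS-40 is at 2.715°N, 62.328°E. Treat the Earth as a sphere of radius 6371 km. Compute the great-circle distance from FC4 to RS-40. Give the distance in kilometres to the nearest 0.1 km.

Δφ = 8.0820°,  Δλ = 2.2700°
a = sin²(Δφ/2) + cos φ₁ cos φ₂ sin²(Δλ/2) = 0.005356
c = 2·arcsin(√a) = 0.146504 rad = 8.3941°
d = R·c = 6371 × 0.146504 = 933.4 km

933.4 km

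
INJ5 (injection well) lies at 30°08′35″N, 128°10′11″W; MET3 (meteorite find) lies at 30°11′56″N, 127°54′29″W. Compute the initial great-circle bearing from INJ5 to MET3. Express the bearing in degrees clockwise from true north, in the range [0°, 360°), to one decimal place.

76.1°

INJ5: φ = +30.14306°, λ = -128.16972°
MET3: φ = +30.19889°, λ = -127.90806°
Δλ = 0.2617°
y = sin Δλ · cos φ₂ = 0.003947
x = cos φ₁ sin φ₂ − sin φ₁ cos φ₂ cos Δλ = 0.000979
θ = atan2(y, x) = 76.0701° → 76.0701° (mod 360°)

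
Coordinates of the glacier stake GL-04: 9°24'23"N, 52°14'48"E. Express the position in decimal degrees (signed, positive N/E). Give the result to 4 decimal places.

lat: 9.4064° N → +9.4064°
lon: 52.2467° E → +52.2467°

+9.4064°, +52.2467°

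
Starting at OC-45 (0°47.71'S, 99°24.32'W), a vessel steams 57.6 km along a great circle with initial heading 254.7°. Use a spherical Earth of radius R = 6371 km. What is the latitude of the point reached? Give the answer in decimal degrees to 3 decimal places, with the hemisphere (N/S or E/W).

0.932°S

OC-45: φ = -0.79517°, λ = -99.40533°
δ = d/R = 57.6/6371 = 0.009041 rad
φ₂ = arcsin(sin φ₁ cos δ + cos φ₁ sin δ cos θ)
   = arcsin(-0.01388·0.99996 + 0.99990·0.00904·-0.26387) = -0.93182°
λ₂ = λ₁ + atan2(sin θ sin δ cos φ₁, cos δ − sin φ₁ sin φ₂) = -99.90505°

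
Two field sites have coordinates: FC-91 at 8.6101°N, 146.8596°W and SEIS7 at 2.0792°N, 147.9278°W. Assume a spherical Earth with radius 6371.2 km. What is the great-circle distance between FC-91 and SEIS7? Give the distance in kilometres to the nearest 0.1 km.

735.8 km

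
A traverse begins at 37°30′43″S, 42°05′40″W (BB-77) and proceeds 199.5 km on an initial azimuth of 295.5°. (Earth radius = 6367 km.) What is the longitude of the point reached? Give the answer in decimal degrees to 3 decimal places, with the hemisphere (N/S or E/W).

BB-77: φ = -37.51194°, λ = -42.09444°
δ = d/R = 199.5/6367 = 0.031333 rad
φ₂ = arcsin(sin φ₁ cos δ + cos φ₁ sin δ cos θ)
   = arcsin(-0.60893·0.99951 + 0.79323·0.03133·0.43051) = -36.72175°
λ₂ = λ₁ + atan2(sin θ sin δ cos φ₁, cos δ − sin φ₁ sin φ₂) = -44.11610°

44.116°W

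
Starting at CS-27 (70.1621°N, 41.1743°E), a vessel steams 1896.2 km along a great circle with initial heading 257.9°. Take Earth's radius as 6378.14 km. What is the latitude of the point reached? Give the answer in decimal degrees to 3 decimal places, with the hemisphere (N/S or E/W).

61.468°N

δ = d/R = 1896.2/6378.14 = 0.297297 rad
φ₂ = arcsin(sin φ₁ cos δ + cos φ₁ sin δ cos θ)
   = arcsin(0.94066·0.95613 + 0.33936·0.29294·-0.20962) = 61.46833°
λ₂ = λ₁ + atan2(sin θ sin δ cos φ₁, cos δ − sin φ₁ sin φ₂) = 4.32811°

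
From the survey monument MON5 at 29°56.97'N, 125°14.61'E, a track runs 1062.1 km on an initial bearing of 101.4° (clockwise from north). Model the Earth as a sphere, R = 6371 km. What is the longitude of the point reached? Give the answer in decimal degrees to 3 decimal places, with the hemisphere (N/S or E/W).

135.824°E

MON5: φ = +29.94950°, λ = +125.24350°
δ = d/R = 1062.1/6371 = 0.166709 rad
φ₂ = arcsin(sin φ₁ cos δ + cos φ₁ sin δ cos θ)
   = arcsin(0.49924·0.98614 + 0.86647·0.16594·-0.19766) = 27.63881°
λ₂ = λ₁ + atan2(sin θ sin δ cos φ₁, cos δ − sin φ₁ sin φ₂) = 135.82396°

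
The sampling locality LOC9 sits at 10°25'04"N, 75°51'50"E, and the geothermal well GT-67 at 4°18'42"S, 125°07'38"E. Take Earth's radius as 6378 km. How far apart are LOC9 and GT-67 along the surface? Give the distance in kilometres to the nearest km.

5701 km

LOC9: φ = +10.41778°, λ = +75.86389°
GT-67: φ = -4.31167°, λ = +125.12722°
Δφ = -14.7294°,  Δλ = 49.2633°
a = sin²(Δφ/2) + cos φ₁ cos φ₂ sin²(Δλ/2) = 0.186793
c = 2·arcsin(√a) = 0.893851 rad = 51.2139°
d = R·c = 6378 × 0.893851 = 5701.0 km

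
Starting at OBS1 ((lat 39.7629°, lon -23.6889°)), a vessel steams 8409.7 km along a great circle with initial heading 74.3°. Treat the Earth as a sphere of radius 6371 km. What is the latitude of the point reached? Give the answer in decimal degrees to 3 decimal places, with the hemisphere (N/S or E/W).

δ = d/R = 8409.7/6371 = 1.319997 rad
φ₂ = arcsin(sin φ₁ cos δ + cos φ₁ sin δ cos θ)
   = arcsin(0.63961·0.24818 + 0.76870·0.96871·0.27060) = 21.11495°
λ₂ = λ₁ + atan2(sin θ sin δ cos φ₁, cos δ − sin φ₁ sin φ₂) = 64.89156°

21.115°N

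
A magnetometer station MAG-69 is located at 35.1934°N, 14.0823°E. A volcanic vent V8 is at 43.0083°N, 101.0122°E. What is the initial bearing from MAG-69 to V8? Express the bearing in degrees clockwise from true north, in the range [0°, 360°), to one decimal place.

53.8°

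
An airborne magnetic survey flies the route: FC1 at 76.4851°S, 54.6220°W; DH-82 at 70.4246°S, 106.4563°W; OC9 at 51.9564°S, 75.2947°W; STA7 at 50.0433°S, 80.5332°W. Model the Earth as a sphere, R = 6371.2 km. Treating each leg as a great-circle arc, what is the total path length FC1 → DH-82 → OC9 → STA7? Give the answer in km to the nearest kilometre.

4713 km

FC1→DH-82: c = 0.267270 rad, d = 1702.83 km
DH-82→OC9: c = 0.406001 rad, d = 2586.72 km
OC9→STA7: c = 0.066501 rad, d = 423.69 km
Total = 1702.83 + 2586.72 + 423.69 = 4713.24 km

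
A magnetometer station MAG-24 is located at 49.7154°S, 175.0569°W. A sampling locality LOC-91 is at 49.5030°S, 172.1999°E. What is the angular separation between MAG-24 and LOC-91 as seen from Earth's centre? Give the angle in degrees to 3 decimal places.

Δφ = 0.2124°,  Δλ = -12.7432°
a = sin²(Δφ/2) + cos φ₁ cos φ₂ sin²(Δλ/2) = 0.005175
c = 2·arcsin(√a) = 0.143996 rad = 8.2504°

8.250°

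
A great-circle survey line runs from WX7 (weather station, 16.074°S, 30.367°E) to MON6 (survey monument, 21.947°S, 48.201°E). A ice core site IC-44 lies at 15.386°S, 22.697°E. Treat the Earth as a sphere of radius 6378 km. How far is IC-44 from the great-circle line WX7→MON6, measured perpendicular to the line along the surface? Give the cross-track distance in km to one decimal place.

δ₁₃ = central angle WX7→IC-44 = 0.129404 rad  (haversine)
θ₁₃ = bearing WX7→IC-44 = 274.275°,  θ₁₂ = bearing WX7→MON6 = 111.982°
dₓₜ = R·arcsin(sin δ₁₃ · sin(θ₁₃ − θ₁₂)) = 6378·arcsin(0.12904·sin(162.293°)) = 250.386 km
|dₓₜ| = 250.386 km

250.4 km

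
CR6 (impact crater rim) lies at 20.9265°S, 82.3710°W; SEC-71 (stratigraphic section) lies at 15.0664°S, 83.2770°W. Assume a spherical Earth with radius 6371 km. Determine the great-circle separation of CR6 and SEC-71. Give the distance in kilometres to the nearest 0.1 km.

658.6 km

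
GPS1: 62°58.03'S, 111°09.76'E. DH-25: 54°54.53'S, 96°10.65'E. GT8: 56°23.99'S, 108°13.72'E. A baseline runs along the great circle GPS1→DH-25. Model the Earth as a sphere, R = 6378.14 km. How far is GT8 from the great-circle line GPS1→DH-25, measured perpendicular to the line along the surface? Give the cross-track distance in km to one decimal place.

GPS1: φ = -62.96717°, λ = +111.16267°
DH-25: φ = -54.90883°, λ = +96.17750°
GT8: φ = -56.39983°, λ = +108.22867°
δ₁₃ = central angle GPS1→GT8 = 0.117469 rad  (haversine)
θ₁₃ = bearing GPS1→GT8 = 346.014°,  θ₁₂ = bearing GPS1→DH-25 = 309.553°
dₓₜ = R·arcsin(sin δ₁₃ · sin(θ₁₃ − θ₁₂)) = 6378.14·arcsin(0.11720·sin(36.460°)) = 444.581 km
|dₓₜ| = 444.581 km

444.6 km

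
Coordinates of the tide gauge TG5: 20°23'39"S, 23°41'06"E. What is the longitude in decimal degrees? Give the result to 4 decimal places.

23° + 41′/60 + 6″/3600 = 23 + 0.68333 + 0.00167 = 23.6850°

23.6850°E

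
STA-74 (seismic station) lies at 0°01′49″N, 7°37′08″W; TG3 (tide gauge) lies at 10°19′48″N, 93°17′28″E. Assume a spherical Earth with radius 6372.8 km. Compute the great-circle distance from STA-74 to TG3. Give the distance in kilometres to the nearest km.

STA-74: φ = +0.03028°, λ = -7.61889°
TG3: φ = +10.33000°, λ = +93.29111°
Δφ = 10.2997°,  Δλ = 100.9100°
a = sin²(Δφ/2) + cos φ₁ cos φ₂ sin²(Δλ/2) = 0.593052
c = 2·arcsin(√a) = 1.757992 rad = 100.7255°
d = R·c = 6372.8 × 1.757992 = 11203.3 km

11203 km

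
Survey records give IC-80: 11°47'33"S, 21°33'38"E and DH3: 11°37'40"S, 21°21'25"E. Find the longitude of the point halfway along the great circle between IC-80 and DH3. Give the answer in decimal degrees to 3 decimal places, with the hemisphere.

IC-80: φ = -11.79250°, λ = +21.56056°
DH3: φ = -11.62778°, λ = +21.35694°
Bx = cos φ₂ cos Δλ = 0.979471,  By = cos φ₂ sin Δλ = -0.003481
φₘ = atan2(sin φ₁ + sin φ₂, √((cos φ₁ + Bx)² + By²)) = -11.71016°
λₘ = λ₁ + atan2(By, cos φ₁ + Bx) = 21.45872°

21.459°E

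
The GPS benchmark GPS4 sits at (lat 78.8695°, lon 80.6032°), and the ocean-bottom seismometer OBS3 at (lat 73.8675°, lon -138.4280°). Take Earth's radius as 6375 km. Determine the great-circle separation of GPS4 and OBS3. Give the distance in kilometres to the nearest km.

2862 km

Δφ = -5.0020°,  Δλ = 140.9688°
a = sin²(Δφ/2) + cos φ₁ cos φ₂ sin²(Δλ/2) = 0.049557
c = 2·arcsin(√a) = 0.448991 rad = 25.7253°
d = R·c = 6375 × 0.448991 = 2862.3 km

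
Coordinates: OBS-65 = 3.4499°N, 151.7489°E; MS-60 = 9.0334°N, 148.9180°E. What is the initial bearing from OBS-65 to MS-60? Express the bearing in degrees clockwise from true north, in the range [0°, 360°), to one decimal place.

Δλ = -2.8309°
y = sin Δλ · cos φ₂ = -0.048776
x = cos φ₁ sin φ₂ − sin φ₁ cos φ₂ cos Δλ = 0.097369
θ = atan2(y, x) = -26.6081° → 333.3919° (mod 360°)

333.4°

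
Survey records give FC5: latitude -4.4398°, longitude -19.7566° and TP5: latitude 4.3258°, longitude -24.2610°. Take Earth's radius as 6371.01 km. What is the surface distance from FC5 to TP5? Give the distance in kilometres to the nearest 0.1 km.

1095.6 km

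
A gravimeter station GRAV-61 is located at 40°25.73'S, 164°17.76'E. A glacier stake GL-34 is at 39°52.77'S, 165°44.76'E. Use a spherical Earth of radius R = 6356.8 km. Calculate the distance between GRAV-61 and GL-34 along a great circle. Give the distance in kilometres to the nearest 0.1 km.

137.2 km

GRAV-61: φ = -40.42883°, λ = +164.29600°
GL-34: φ = -39.87950°, λ = +165.74600°
Δφ = 0.5493°,  Δλ = 1.4500°
a = sin²(Δφ/2) + cos φ₁ cos φ₂ sin²(Δλ/2) = 0.000117
c = 2·arcsin(√a) = 0.021588 rad = 1.2369°
d = R·c = 6356.8 × 0.021588 = 137.2 km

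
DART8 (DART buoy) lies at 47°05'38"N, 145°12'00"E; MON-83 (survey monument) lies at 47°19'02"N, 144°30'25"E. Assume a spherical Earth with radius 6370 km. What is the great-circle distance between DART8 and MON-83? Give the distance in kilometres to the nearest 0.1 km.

57.9 km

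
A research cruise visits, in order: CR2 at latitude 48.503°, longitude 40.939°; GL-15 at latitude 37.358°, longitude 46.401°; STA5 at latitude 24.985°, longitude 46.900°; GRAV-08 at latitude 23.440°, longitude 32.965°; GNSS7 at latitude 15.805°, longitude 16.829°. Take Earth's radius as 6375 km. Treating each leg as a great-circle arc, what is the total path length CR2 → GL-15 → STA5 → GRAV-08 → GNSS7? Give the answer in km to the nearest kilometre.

CR2→GL-15: c = 0.206523 rad, d = 1316.58 km
GL-15→STA5: c = 0.216077 rad, d = 1377.49 km
STA5→GRAV-08: c = 0.223347 rad, d = 1423.84 km
GRAV-08→GNSS7: c = 0.296528 rad, d = 1890.37 km
Total = 1316.58 + 1377.49 + 1423.84 + 1890.37 = 6008.28 km

6008 km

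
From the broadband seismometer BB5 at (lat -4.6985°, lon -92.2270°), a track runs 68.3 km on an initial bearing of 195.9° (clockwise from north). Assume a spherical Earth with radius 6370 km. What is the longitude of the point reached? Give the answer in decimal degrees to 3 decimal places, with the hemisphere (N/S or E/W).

δ = d/R = 68.3/6370 = 0.010722 rad
φ₂ = arcsin(sin φ₁ cos δ + cos φ₁ sin δ cos θ)
   = arcsin(-0.08191·0.99994 + 0.99664·0.01072·-0.96174) = -5.28931°
λ₂ = λ₁ + atan2(sin θ sin δ cos φ₁, cos δ − sin φ₁ sin φ₂) = -92.39602°

92.396°W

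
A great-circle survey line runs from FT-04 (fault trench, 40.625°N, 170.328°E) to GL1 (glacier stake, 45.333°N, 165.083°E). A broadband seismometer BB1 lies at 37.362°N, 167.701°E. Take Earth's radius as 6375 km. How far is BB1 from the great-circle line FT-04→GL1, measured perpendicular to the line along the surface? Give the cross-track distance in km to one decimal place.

δ₁₃ = central angle FT-04→BB1 = 0.067172 rad  (haversine)
θ₁₃ = bearing FT-04→BB1 = 212.870°,  θ₁₂ = bearing FT-04→GL1 = 322.581°
dₓₜ = R·arcsin(sin δ₁₃ · sin(θ₁₃ − θ₁₂)) = 6375·arcsin(0.06712·sin(-109.710°)) = -403.097 km
|dₓₜ| = 403.097 km

403.1 km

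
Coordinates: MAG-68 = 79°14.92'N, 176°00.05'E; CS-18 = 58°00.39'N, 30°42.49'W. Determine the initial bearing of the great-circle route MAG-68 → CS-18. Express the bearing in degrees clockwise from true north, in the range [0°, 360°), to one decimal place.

MAG-68: φ = +79.24867°, λ = +176.00083°
CS-18: φ = +58.00650°, λ = -30.70817°
Δλ = 153.2910°
y = sin Δλ · cos φ₂ = 0.238134
x = cos φ₁ sin φ₂ − sin φ₁ cos φ₂ cos Δλ = 0.623195
θ = atan2(y, x) = 20.9127° → 20.9127° (mod 360°)

20.9°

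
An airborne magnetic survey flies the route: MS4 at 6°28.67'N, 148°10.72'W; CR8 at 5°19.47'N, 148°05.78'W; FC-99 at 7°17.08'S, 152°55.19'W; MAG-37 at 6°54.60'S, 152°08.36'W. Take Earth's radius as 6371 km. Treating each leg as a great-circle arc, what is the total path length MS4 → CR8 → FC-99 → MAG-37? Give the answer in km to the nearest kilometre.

MS4: φ = +6.47783°, λ = -148.17867°
CR8: φ = +5.32450°, λ = -148.09633°
FC-99: φ = -7.28467°, λ = -152.91983°
MAG-37: φ = -6.91000°, λ = -152.13933°
MS4→CR8: c = 0.020180 rad, d = 128.57 km
CR8→FC-99: c = 0.235559 rad, d = 1500.75 km
FC-99→MAG-37: c = 0.015016 rad, d = 95.67 km
Total = 128.57 + 1500.75 + 95.67 = 1724.98 km

1725 km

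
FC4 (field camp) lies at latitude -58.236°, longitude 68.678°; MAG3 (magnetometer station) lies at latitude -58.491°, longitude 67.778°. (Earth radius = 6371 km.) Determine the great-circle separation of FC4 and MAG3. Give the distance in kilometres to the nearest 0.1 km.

59.7 km

Δφ = -0.2550°,  Δλ = -0.9000°
a = sin²(Δφ/2) + cos φ₁ cos φ₂ sin²(Δλ/2) = 0.000022
c = 2·arcsin(√a) = 0.009364 rad = 0.5365°
d = R·c = 6371 × 0.009364 = 59.7 km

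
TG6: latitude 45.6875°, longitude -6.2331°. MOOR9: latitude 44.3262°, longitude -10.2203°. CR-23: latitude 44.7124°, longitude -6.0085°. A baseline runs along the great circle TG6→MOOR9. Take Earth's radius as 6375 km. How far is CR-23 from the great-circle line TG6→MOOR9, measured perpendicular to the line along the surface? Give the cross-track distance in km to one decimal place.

δ₁₃ = central angle TG6→CR-23 = 0.017241 rad  (haversine)
θ₁₃ = bearing TG6→CR-23 = 170.701°,  θ₁₂ = bearing TG6→MOOR9 = 245.644°
dₓₜ = R·arcsin(sin δ₁₃ · sin(θ₁₃ − θ₁₂)) = 6375·arcsin(0.01724·sin(-74.943°)) = -106.140 km
|dₓₜ| = 106.140 km

106.1 km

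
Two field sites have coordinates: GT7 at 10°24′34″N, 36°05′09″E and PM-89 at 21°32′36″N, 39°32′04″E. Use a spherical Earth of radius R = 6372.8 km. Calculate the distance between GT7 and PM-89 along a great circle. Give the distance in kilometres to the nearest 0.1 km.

GT7: φ = +10.40944°, λ = +36.08583°
PM-89: φ = +21.54333°, λ = +39.53444°
Δφ = 11.1339°,  Δλ = 3.4486°
a = sin²(Δφ/2) + cos φ₁ cos φ₂ sin²(Δλ/2) = 0.010239
c = 2·arcsin(√a) = 0.202723 rad = 11.6152°
d = R·c = 6372.8 × 0.202723 = 1291.9 km

1291.9 km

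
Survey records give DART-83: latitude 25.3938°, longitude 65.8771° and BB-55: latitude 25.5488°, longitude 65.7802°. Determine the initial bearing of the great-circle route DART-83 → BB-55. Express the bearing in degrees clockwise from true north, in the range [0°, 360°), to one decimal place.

330.6°

Δλ = -0.0969°
y = sin Δλ · cos φ₂ = -0.001526
x = cos φ₁ sin φ₂ − sin φ₁ cos φ₂ cos Δλ = 0.002706
θ = atan2(y, x) = -29.4194° → 330.5806° (mod 360°)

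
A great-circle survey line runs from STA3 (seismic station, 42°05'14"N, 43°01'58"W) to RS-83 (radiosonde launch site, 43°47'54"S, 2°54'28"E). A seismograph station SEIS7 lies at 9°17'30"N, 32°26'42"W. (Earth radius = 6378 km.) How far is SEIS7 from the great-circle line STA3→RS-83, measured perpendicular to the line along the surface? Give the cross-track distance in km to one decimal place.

776.6 km

STA3: φ = +42.08722°, λ = -43.03278°
RS-83: φ = -43.79833°, λ = +2.90778°
SEIS7: φ = +9.29167°, λ = -32.44500°
δ₁₃ = central angle STA3→SEIS7 = 0.595016 rad  (haversine)
θ₁₃ = bearing STA3→SEIS7 = 161.125°,  θ₁₂ = bearing STA3→RS-83 = 148.610°
dₓₜ = R·arcsin(sin δ₁₃ · sin(θ₁₃ − θ₁₂)) = 6378·arcsin(0.56052·sin(12.515°)) = 776.630 km
|dₓₜ| = 776.630 km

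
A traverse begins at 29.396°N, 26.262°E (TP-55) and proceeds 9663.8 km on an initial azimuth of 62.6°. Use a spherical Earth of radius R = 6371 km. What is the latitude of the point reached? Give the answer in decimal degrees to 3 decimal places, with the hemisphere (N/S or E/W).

25.267°N

δ = d/R = 9663.8/6371 = 1.516842 rad
φ₂ = arcsin(sin φ₁ cos δ + cos φ₁ sin δ cos θ)
   = arcsin(0.49084·0.05393 + 0.87125·0.99854·0.46020) = 25.26687°
λ₂ = λ₁ + atan2(sin θ sin δ cos φ₁, cos δ − sin φ₁ sin φ₂) = 127.65068°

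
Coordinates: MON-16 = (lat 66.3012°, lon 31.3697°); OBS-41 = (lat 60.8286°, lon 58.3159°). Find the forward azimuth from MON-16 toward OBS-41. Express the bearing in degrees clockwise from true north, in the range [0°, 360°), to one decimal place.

Δλ = 26.9462°
y = sin Δλ · cos φ₂ = 0.220878
x = cos φ₁ sin φ₂ − sin φ₁ cos φ₂ cos Δλ = -0.046914
θ = atan2(y, x) = 101.9913° → 101.9913° (mod 360°)

102.0°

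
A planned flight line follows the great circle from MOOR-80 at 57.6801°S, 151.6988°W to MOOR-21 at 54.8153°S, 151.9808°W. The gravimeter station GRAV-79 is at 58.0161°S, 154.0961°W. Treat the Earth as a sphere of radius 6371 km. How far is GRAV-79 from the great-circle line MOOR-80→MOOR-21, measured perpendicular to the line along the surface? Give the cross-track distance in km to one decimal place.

143.2 km

δ₁₃ = central angle MOOR-80→GRAV-79 = 0.023024 rad  (haversine)
θ₁₃ = bearing MOOR-80→GRAV-79 = 254.232°,  θ₁₂ = bearing MOOR-80→MOOR-21 = 356.752°
dₓₜ = R·arcsin(sin δ₁₃ · sin(θ₁₃ − θ₁₂)) = 6371·arcsin(0.02302·sin(-102.520°)) = -143.198 km
|dₓₜ| = 143.198 km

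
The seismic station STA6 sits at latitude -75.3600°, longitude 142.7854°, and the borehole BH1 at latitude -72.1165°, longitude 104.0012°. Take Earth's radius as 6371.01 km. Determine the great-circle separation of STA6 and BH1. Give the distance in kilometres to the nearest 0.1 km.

1234.5 km

Δφ = 3.2435°,  Δλ = -38.7842°
a = sin²(Δφ/2) + cos φ₁ cos φ₂ sin²(Δλ/2) = 0.009357
c = 2·arcsin(√a) = 0.193771 rad = 11.1022°
d = R·c = 6371.01 × 0.193771 = 1234.5 km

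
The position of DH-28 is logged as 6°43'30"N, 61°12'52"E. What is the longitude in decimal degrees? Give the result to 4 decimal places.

61° + 12′/60 + 52″/3600 = 61 + 0.20000 + 0.01444 = 61.2144°

61.2144°E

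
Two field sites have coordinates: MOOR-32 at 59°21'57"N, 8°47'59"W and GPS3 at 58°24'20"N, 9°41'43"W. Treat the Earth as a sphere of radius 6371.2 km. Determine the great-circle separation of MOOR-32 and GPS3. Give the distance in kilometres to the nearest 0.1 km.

MOOR-32: φ = +59.36583°, λ = -8.79972°
GPS3: φ = +58.40556°, λ = -9.69528°
Δφ = -0.9603°,  Δλ = -0.8956°
a = sin²(Δφ/2) + cos φ₁ cos φ₂ sin²(Δλ/2) = 0.000087
c = 2·arcsin(√a) = 0.018604 rad = 1.0659°
d = R·c = 6371.2 × 0.018604 = 118.5 km

118.5 km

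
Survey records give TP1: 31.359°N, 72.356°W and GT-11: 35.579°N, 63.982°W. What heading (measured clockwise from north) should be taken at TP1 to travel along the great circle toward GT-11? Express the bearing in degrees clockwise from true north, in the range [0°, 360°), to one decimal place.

56.6°

Δλ = 8.3740°
y = sin Δλ · cos φ₂ = 0.118446
x = cos φ₁ sin φ₂ − sin φ₁ cos φ₂ cos Δλ = 0.078099
θ = atan2(y, x) = 56.6007° → 56.6007° (mod 360°)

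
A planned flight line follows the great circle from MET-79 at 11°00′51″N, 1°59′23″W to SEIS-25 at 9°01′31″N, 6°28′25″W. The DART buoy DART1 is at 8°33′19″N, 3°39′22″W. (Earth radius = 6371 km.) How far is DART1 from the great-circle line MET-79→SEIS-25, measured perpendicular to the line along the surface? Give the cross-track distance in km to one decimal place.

MET-79: φ = +11.01417°, λ = -1.98972°
SEIS-25: φ = +9.02528°, λ = -6.47361°
DART1: φ = +8.55528°, λ = -3.65611°
δ₁₃ = central angle MET-79→DART1 = 0.051605 rad  (haversine)
θ₁₃ = bearing MET-79→DART1 = 213.882°,  θ₁₂ = bearing MET-79→SEIS-25 = 246.154°
dₓₜ = R·arcsin(sin δ₁₃ · sin(θ₁₃ − θ₁₂)) = 6371·arcsin(0.05158·sin(-32.272°)) = -175.489 km
|dₓₜ| = 175.489 km

175.5 km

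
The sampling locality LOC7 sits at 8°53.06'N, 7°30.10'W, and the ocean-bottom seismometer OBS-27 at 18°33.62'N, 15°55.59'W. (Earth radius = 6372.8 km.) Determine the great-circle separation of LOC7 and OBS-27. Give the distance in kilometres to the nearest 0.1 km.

LOC7: φ = +8.88433°, λ = -7.50167°
OBS-27: φ = +18.56033°, λ = -15.92650°
Δφ = 9.6760°,  Δλ = -8.4248°
a = sin²(Δφ/2) + cos φ₁ cos φ₂ sin²(Δλ/2) = 0.012167
c = 2·arcsin(√a) = 0.221054 rad = 12.6655°
d = R·c = 6372.8 × 0.221054 = 1408.7 km

1408.7 km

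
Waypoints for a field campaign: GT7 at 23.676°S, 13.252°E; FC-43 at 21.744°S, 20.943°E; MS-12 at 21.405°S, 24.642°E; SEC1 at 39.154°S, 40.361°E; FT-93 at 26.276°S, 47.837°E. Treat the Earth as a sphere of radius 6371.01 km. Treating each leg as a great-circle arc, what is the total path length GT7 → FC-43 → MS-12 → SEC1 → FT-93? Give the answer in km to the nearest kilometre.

GT7→FC-43: c = 0.128313 rad, d = 817.49 km
FC-43→MS-12: c = 0.060326 rad, d = 384.34 km
MS-12→SEC1: c = 0.388704 rad, d = 2476.44 km
SEC1→FT-93: c = 0.249904 rad, d = 1592.14 km
Total = 817.49 + 384.34 + 2476.44 + 1592.14 = 5270.40 km

5270 km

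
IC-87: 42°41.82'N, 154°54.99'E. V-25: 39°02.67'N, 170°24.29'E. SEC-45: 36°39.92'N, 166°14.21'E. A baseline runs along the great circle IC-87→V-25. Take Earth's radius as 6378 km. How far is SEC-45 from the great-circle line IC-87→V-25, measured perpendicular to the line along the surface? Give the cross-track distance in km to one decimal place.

378.4 km

IC-87: φ = +42.69700°, λ = +154.91650°
V-25: φ = +39.04450°, λ = +170.40483°
SEC-45: φ = +36.66533°, λ = +166.23683°
δ₁₃ = central angle IC-87→SEC-45 = 0.184682 rad  (haversine)
θ₁₃ = bearing IC-87→SEC-45 = 120.970°,  θ₁₂ = bearing IC-87→V-25 = 102.131°
dₓₜ = R·arcsin(sin δ₁₃ · sin(θ₁₃ − θ₁₂)) = 6378·arcsin(0.18363·sin(18.839°)) = 378.423 km
|dₓₜ| = 378.423 km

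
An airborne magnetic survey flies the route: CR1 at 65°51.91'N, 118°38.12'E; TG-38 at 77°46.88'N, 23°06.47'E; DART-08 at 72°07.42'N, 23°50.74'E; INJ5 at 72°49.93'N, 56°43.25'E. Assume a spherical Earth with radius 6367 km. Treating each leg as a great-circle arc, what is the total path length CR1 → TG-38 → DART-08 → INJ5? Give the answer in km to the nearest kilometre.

CR1: φ = +65.86517°, λ = +118.63533°
TG-38: φ = +77.78133°, λ = +23.10783°
DART-08: φ = +72.12367°, λ = +23.84567°
INJ5: φ = +72.83217°, λ = +56.72083°
CR1→TG-38: c = 0.487349 rad, d = 3102.95 km
TG-38→DART-08: c = 0.098800 rad, d = 629.06 km
DART-08→INJ5: c = 0.171010 rad, d = 1088.82 km
Total = 3102.95 + 629.06 + 1088.82 = 4820.83 km

4821 km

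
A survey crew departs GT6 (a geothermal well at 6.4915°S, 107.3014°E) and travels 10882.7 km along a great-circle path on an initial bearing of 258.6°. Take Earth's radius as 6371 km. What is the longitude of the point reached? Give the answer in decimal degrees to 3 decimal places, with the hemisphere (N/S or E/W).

8.049°E

δ = d/R = 10882.7/6371 = 1.708162 rad
φ₂ = arcsin(sin φ₁ cos δ + cos φ₁ sin δ cos θ)
   = arcsin(-0.11306·-0.13693 + 0.99359·0.99058·-0.19766) = -10.31495°
λ₂ = λ₁ + atan2(sin θ sin δ cos φ₁, cos δ − sin φ₁ sin φ₂) = 8.04861°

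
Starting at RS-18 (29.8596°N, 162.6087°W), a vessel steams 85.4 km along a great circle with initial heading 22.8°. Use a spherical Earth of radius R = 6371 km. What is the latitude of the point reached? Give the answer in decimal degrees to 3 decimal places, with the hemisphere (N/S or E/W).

δ = d/R = 85.4/6371 = 0.013404 rad
φ₂ = arcsin(sin φ₁ cos δ + cos φ₁ sin δ cos θ)
   = arcsin(0.49788·0.99991 + 0.86725·0.01340·0.92186) = 30.56716°
λ₂ = λ₁ + atan2(sin θ sin δ cos φ₁, cos δ − sin φ₁ sin φ₂) = -162.26305°

30.567°N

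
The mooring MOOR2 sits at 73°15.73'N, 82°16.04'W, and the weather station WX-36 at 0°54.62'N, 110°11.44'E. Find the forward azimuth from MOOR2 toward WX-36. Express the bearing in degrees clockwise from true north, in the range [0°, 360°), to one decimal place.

MOOR2: φ = +73.26217°, λ = -82.26733°
WX-36: φ = +0.91033°, λ = +110.19067°
Δλ = -167.5420°
y = sin Δλ · cos φ₂ = -0.215697
x = cos φ₁ sin φ₂ − sin φ₁ cos φ₂ cos Δλ = 0.939542
θ = atan2(y, x) = -12.9297° → 347.0703° (mod 360°)

347.1°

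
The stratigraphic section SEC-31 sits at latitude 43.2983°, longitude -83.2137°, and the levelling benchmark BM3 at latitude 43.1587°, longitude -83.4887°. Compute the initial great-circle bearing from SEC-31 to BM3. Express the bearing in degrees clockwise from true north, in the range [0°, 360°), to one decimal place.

235.2°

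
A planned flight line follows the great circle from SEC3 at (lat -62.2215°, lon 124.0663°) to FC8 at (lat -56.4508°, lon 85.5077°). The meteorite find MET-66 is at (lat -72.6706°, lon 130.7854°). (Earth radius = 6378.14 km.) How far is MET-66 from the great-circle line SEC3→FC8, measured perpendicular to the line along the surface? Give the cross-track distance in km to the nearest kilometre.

1179 km

δ₁₃ = central angle SEC3→MET-66 = 0.187556 rad  (haversine)
θ₁₃ = bearing SEC3→MET-66 = 169.228°,  θ₁₂ = bearing SEC3→FC8 = 268.992°
dₓₜ = R·arcsin(sin δ₁₃ · sin(θ₁₃ − θ₁₂)) = 6378.14·arcsin(0.18646·sin(-99.765°)) = -1178.724 km
|dₓₜ| = 1178.724 km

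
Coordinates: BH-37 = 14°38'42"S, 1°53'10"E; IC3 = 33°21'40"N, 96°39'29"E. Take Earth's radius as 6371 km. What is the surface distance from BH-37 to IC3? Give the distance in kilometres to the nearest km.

11331 km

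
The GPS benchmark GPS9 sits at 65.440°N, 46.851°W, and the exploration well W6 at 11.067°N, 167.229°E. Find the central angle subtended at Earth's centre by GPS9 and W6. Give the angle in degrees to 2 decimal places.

99.40°

Δφ = -54.3730°,  Δλ = -145.9200°
a = sin²(Δφ/2) + cos φ₁ cos φ₂ sin²(Δλ/2) = 0.581635
c = 2·arcsin(√a) = 1.734800 rad = 99.3967°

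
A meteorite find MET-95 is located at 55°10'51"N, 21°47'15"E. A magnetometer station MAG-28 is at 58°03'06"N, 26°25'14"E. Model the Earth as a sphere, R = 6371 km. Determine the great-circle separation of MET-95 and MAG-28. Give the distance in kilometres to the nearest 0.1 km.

426.7 km

MET-95: φ = +55.18083°, λ = +21.78750°
MAG-28: φ = +58.05167°, λ = +26.42056°
Δφ = 2.8708°,  Δλ = 4.6331°
a = sin²(Δφ/2) + cos φ₁ cos φ₂ sin²(Δλ/2) = 0.001121
c = 2·arcsin(√a) = 0.066979 rad = 3.8376°
d = R·c = 6371 × 0.066979 = 426.7 km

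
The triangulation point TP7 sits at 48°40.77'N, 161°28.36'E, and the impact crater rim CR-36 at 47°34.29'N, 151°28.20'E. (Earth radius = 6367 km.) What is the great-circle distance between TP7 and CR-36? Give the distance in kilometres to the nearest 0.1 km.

751.5 km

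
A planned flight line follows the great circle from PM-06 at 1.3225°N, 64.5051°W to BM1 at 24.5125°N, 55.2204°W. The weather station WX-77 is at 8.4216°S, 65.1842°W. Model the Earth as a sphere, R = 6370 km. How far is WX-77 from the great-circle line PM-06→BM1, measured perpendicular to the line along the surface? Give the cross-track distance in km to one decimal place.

306.5 km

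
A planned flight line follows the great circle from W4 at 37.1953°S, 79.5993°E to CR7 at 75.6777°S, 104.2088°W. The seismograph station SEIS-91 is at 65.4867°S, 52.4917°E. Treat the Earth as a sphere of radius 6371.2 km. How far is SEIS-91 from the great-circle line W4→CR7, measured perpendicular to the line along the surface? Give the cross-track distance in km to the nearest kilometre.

1270 km

δ₁₃ = central angle W4→SEIS-91 = 0.565644 rad  (haversine)
θ₁₃ = bearing W4→SEIS-91 = 200.655°,  θ₁₂ = bearing W4→CR7 = 178.978°
dₓₜ = R·arcsin(sin δ₁₃ · sin(θ₁₃ − θ₁₂)) = 6371.2·arcsin(0.53596·sin(21.677°)) = 1269.701 km
|dₓₜ| = 1269.701 km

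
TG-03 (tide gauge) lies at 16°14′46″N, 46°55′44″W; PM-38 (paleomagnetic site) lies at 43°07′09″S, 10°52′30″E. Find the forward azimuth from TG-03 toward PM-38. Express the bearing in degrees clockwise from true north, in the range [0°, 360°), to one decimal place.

141.1°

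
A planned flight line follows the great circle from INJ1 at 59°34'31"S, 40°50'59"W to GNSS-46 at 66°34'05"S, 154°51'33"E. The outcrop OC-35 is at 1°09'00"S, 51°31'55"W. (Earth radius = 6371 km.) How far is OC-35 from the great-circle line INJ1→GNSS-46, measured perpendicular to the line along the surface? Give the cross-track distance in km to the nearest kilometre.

1915 km

INJ1: φ = -59.57528°, λ = -40.84972°
GNSS-46: φ = -66.56806°, λ = +154.85917°
OC-35: φ = -1.15000°, λ = -51.53194°
δ₁₃ = central angle INJ1→OC-35 = 1.029980 rad  (haversine)
θ₁₃ = bearing INJ1→OC-35 = 347.516°,  θ₁₂ = bearing INJ1→GNSS-46 = 187.715°
dₓₜ = R·arcsin(sin δ₁₃ · sin(θ₁₃ − θ₁₂)) = 6371·arcsin(0.85729·sin(159.800°)) = 1914.597 km
|dₓₜ| = 1914.597 km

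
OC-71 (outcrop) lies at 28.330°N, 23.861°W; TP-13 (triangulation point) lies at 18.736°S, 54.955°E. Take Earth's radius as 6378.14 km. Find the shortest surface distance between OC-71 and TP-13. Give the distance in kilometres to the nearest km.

Δφ = -47.0660°,  Δλ = 78.8160°
a = sin²(Δφ/2) + cos φ₁ cos φ₂ sin²(Δλ/2) = 0.495373
c = 2·arcsin(√a) = 1.561543 rad = 89.4698°
d = R·c = 6378.14 × 1.561543 = 9959.7 km

9960 km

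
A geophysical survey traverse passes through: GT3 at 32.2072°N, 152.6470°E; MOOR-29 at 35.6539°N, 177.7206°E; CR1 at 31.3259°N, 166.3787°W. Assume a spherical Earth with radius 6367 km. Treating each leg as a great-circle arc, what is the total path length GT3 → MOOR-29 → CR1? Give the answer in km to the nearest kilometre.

3885 km

GT3→MOOR-29: c = 0.367017 rad, d = 2336.80 km
MOOR-29→CR1: c = 0.243124 rad, d = 1547.97 km
Total = 2336.80 + 1547.97 = 3884.77 km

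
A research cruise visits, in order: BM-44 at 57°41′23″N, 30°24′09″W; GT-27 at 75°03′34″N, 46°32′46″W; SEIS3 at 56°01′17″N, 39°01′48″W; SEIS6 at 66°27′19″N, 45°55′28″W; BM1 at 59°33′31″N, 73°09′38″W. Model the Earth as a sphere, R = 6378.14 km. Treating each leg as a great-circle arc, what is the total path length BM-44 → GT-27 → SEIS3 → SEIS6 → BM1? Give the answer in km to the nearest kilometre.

6965 km

BM-44: φ = +57.68972°, λ = -30.40250°
GT-27: φ = +75.05944°, λ = -46.54611°
SEIS3: φ = +56.02139°, λ = -39.03000°
SEIS6: φ = +66.45528°, λ = -45.92444°
BM1: φ = +59.55861°, λ = -73.16056°
BM-44→GT-27: c = 0.320861 rad, d = 2046.49 km
GT-27→SEIS3: c = 0.336051 rad, d = 2143.38 km
SEIS3→SEIS6: c = 0.190814 rad, d = 1217.04 km
SEIS6→BM1: c = 0.244226 rad, d = 1557.71 km
Total = 2046.49 + 2143.38 + 1217.04 + 1557.71 = 6964.62 km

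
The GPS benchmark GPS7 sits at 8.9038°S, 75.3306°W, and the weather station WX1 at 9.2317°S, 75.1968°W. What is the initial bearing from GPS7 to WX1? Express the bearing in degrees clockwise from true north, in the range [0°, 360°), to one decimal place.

Δλ = 0.1338°
y = sin Δλ · cos φ₂ = 0.002305
x = cos φ₁ sin φ₂ − sin φ₁ cos φ₂ cos Δλ = -0.005723
θ = atan2(y, x) = 158.0635° → 158.0635° (mod 360°)

158.1°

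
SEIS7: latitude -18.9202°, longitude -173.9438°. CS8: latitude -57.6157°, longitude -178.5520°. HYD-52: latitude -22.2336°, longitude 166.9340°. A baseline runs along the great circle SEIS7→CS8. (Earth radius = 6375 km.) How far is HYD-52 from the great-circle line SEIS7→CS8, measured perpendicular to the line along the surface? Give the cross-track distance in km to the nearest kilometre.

δ₁₃ = central angle SEIS7→HYD-52 = 0.317520 rad  (haversine)
θ₁₃ = bearing SEIS7→HYD-52 = 256.222°,  θ₁₂ = bearing SEIS7→CS8 = 183.934°
dₓₜ = R·arcsin(sin δ₁₃ · sin(θ₁₃ − θ₁₂)) = 6375·arcsin(0.31221·sin(72.288°)) = 1925.127 km
|dₓₜ| = 1925.127 km

1925 km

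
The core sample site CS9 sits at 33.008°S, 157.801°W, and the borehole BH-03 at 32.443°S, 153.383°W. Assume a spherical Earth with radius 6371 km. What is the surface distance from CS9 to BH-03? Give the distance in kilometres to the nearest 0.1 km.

418.0 km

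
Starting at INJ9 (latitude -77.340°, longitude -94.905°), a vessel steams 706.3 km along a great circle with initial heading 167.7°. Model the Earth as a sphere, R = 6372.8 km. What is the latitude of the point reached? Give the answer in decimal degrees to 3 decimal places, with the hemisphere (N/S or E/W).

δ = d/R = 706.3/6372.8 = 0.110830 rad
φ₂ = arcsin(sin φ₁ cos δ + cos φ₁ sin δ cos θ)
   = arcsin(-0.97569·0.99386 + 0.21917·0.11060·-0.97705) = -83.40639°
λ₂ = λ₁ + atan2(sin θ sin δ cos φ₁, cos δ − sin φ₁ sin φ₂) = -83.06401°

83.406°S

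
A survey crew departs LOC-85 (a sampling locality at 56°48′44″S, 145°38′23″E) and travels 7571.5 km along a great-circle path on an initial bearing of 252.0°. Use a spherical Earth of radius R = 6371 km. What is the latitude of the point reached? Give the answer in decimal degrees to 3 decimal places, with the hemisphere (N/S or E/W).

LOC-85: φ = -56.81222°, λ = +145.63972°
δ = d/R = 7571.5/6371 = 1.188432 rad
φ₂ = arcsin(sin φ₁ cos δ + cos φ₁ sin δ cos θ)
   = arcsin(-0.83688·0.37312 + 0.54738·0.92779·-0.30902) = -27.98166°
λ₂ = λ₁ + atan2(sin θ sin δ cos φ₁, cos δ − sin φ₁ sin φ₂) = 53.32303°

27.982°S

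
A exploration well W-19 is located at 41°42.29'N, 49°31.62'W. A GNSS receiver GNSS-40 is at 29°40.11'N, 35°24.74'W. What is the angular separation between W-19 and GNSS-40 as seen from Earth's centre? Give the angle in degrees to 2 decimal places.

W-19: φ = +41.70483°, λ = -49.52700°
GNSS-40: φ = +29.66850°, λ = -35.41233°
Δφ = -12.0363°,  Δλ = 14.1147°
a = sin²(Δφ/2) + cos φ₁ cos φ₂ sin²(Δλ/2) = 0.020785
c = 2·arcsin(√a) = 0.289346 rad = 16.5783°

16.58°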